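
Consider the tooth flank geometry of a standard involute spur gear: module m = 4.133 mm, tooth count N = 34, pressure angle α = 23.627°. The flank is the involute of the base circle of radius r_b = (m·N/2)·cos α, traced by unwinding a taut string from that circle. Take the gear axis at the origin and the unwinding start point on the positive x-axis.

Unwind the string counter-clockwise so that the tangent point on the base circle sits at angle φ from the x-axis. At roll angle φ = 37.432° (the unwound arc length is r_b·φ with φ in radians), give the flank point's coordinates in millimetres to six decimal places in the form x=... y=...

pitch radius r_p = m·N/2 = 4.133·34/2 = 70.261000
base radius r_b = r_p·cos α = 70.261000·cos 23.627° = 64.371299
roll angle φ = 37.432° = 0.65331165 rad
x = r_b·(cos φ + φ·sin φ) = 64.371299·(0.79407527 + 0.65331165·0.60781943) = 76.677211
y = r_b·(sin φ − φ·cos φ) = 64.371299·(0.60781943 − 0.65331165·0.79407527) = 5.731672

x=76.677211 y=5.731672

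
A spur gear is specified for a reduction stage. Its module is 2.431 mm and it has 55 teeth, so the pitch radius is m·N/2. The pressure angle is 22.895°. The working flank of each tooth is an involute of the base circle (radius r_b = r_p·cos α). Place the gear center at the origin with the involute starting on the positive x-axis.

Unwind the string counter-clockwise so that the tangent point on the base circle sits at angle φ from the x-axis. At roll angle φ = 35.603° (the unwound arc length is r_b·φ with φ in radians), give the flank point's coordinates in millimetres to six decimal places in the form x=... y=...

x=72.352366 y=4.737929

pitch radius r_p = m·N/2 = 2.431·55/2 = 66.852500
base radius r_b = r_p·cos α = 66.852500·cos 22.895° = 61.585817
roll angle φ = 35.603° = 0.62138957 rad
x = r_b·(cos φ + φ·sin φ) = 61.585817·(0.81307028 + 0.62138957·0.58216554) = 72.352366
y = r_b·(sin φ − φ·cos φ) = 61.585817·(0.58216554 − 0.62138957·0.81307028) = 4.737929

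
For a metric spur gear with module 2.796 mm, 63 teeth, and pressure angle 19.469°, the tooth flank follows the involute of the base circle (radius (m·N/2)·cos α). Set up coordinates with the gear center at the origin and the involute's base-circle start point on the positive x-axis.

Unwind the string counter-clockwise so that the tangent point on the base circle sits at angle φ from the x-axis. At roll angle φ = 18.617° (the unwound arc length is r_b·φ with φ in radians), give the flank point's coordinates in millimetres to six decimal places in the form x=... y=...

pitch radius r_p = m·N/2 = 2.796·63/2 = 88.074000
base radius r_b = r_p·cos α = 88.074000·cos 19.469° = 83.038101
roll angle φ = 18.617° = 0.32492795 rad
x = r_b·(cos φ + φ·sin φ) = 83.038101·(0.94767373 + 0.32492795·0.31924050) = 87.306583
y = r_b·(sin φ − φ·cos φ) = 83.038101·(0.31924050 − 0.32492795·0.94767373) = 0.939562

x=87.306583 y=0.939562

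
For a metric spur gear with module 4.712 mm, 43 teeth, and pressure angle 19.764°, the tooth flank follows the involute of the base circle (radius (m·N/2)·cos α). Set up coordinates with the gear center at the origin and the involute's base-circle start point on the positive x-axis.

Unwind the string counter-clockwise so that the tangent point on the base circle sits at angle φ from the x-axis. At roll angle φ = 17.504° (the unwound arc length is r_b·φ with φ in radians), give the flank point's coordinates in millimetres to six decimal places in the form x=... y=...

pitch radius r_p = m·N/2 = 4.712·43/2 = 101.308000
base radius r_b = r_p·cos α = 101.308000·cos 19.764° = 95.340292
roll angle φ = 17.504° = 0.30550243 rad
x = r_b·(cos φ + φ·sin φ) = 95.340292·(0.95369596 + 0.30550243·0.30077238) = 99.686155
y = r_b·(sin φ − φ·cos φ) = 95.340292·(0.30077238 − 0.30550243·0.95369596) = 0.897719

x=99.686155 y=0.897719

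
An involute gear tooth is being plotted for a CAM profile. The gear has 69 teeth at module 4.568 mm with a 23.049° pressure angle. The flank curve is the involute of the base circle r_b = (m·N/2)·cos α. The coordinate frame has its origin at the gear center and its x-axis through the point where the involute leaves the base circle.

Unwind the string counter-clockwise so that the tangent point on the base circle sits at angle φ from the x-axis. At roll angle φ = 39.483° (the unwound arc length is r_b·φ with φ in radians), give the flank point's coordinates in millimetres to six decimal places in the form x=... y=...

x=175.465787 y=15.079587

pitch radius r_p = m·N/2 = 4.568·69/2 = 157.596000
base radius r_b = r_p·cos α = 157.596000·cos 23.049° = 145.015168
roll angle φ = 39.483° = 0.68910835 rad
x = r_b·(cos φ + φ·sin φ) = 145.015168·(0.77181328 + 0.68910835·0.63584925) = 175.465787
y = r_b·(sin φ − φ·cos φ) = 145.015168·(0.63584925 − 0.68910835·0.77181328) = 15.079587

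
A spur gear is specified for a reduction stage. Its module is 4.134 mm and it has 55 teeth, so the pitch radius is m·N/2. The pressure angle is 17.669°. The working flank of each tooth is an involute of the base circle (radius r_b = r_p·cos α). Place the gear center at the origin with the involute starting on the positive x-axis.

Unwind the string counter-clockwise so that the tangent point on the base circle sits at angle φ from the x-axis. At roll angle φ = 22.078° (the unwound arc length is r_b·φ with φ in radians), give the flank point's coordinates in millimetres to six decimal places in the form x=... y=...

pitch radius r_p = m·N/2 = 4.134·55/2 = 113.685000
base radius r_b = r_p·cos α = 113.685000·cos 17.669° = 108.322006
roll angle φ = 22.078° = 0.38533379 rad
x = r_b·(cos φ + φ·sin φ) = 108.322006·(0.92667302 + 0.38533379·0.37586847) = 116.067879
y = r_b·(sin φ − φ·cos φ) = 108.322006·(0.37586847 − 0.38533379·0.92667302) = 2.035375

x=116.067879 y=2.035375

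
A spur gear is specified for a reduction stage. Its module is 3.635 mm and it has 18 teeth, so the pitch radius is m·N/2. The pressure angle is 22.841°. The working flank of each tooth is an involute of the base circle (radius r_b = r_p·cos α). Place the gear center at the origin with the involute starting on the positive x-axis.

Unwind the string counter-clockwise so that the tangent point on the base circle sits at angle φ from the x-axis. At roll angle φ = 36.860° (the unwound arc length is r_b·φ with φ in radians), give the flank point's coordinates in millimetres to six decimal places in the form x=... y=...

x=35.757867 y=2.566715

pitch radius r_p = m·N/2 = 3.635·18/2 = 32.715000
base radius r_b = r_p·cos α = 32.715000·cos 22.841° = 30.149673
roll angle φ = 36.860° = 0.64332836 rad
x = r_b·(cos φ + φ·sin φ) = 30.149673·(0.80010364 + 0.64332836·0.59986179) = 35.757867
y = r_b·(sin φ − φ·cos φ) = 30.149673·(0.59986179 − 0.64332836·0.80010364) = 2.566715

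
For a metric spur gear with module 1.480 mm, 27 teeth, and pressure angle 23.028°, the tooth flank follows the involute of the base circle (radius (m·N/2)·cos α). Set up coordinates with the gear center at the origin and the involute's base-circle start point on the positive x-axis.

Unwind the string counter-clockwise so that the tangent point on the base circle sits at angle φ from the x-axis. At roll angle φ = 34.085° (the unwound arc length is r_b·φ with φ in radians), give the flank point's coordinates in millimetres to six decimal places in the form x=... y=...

pitch radius r_p = m·N/2 = 1.480·27/2 = 19.980000
base radius r_b = r_p·cos α = 19.980000·cos 23.028° = 18.387870
roll angle φ = 34.085° = 0.59489548 rad
x = r_b·(cos φ + φ·sin φ) = 18.387870·(0.82820708 + 0.59489548·0.56042219) = 21.359344
y = r_b·(sin φ − φ·cos φ) = 18.387870·(0.56042219 − 0.59489548·0.82820708) = 1.245328

x=21.359344 y=1.245328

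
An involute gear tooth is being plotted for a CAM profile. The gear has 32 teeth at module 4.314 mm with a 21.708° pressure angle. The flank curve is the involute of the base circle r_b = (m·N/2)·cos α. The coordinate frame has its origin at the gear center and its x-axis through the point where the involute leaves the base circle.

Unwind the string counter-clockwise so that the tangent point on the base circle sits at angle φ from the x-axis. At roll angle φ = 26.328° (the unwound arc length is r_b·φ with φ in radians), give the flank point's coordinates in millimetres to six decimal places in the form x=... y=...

x=70.546058 y=2.030580

pitch radius r_p = m·N/2 = 4.314·32/2 = 69.024000
base radius r_b = r_p·cos α = 69.024000·cos 21.708° = 64.128883
roll angle φ = 26.328° = 0.45951029 rad
x = r_b·(cos φ + φ·sin φ) = 64.128883·(0.89626980 + 0.45951029·0.44350924) = 70.546058
y = r_b·(sin φ − φ·cos φ) = 64.128883·(0.44350924 − 0.45951029·0.89626980) = 2.030580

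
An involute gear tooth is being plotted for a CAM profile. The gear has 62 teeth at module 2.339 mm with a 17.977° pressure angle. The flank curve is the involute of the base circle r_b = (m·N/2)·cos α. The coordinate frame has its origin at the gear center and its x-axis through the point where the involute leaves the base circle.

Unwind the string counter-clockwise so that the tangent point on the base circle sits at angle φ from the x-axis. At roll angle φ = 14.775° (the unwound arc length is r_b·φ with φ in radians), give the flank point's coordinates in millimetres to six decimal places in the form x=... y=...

x=71.224325 y=0.391613

pitch radius r_p = m·N/2 = 2.339·62/2 = 72.509000
base radius r_b = r_p·cos α = 72.509000·cos 17.977° = 68.969146
roll angle φ = 14.775° = 0.25787240 rad
x = r_b·(cos φ + φ·sin φ) = 68.969146·(0.96693476 + 0.25787240·0.25502388) = 71.224325
y = r_b·(sin φ − φ·cos φ) = 68.969146·(0.25502388 − 0.25787240·0.96693476) = 0.391613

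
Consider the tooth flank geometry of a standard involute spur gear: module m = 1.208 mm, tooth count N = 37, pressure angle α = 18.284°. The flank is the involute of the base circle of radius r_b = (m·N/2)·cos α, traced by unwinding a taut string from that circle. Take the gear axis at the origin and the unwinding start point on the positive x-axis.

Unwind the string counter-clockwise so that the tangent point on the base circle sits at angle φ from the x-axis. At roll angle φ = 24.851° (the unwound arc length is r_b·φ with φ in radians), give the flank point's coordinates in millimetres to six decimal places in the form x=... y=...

pitch radius r_p = m·N/2 = 1.208·37/2 = 22.348000
base radius r_b = r_p·cos α = 22.348000·cos 18.284° = 21.219719
roll angle φ = 24.851° = 0.43373177 rad
x = r_b·(cos φ + φ·sin φ) = 21.219719·(0.90740376 + 0.43373177·0.42025995) = 23.122785
y = r_b·(sin φ − φ·cos φ) = 21.219719·(0.42025995 − 0.43373177·0.90740376) = 0.566357

x=23.122785 y=0.566357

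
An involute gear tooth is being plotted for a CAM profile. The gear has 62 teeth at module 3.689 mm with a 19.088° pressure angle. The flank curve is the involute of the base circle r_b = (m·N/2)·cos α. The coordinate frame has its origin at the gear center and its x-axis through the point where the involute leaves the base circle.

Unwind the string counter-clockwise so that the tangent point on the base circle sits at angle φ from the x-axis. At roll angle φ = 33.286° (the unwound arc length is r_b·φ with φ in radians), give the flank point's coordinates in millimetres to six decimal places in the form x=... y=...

x=124.798278 y=6.827738

pitch radius r_p = m·N/2 = 3.689·62/2 = 114.359000
base radius r_b = r_p·cos α = 114.359000·cos 19.088° = 108.071248
roll angle φ = 33.286° = 0.58095029 rad
x = r_b·(cos φ + φ·sin φ) = 108.071248·(0.83594149 + 0.58095029·0.54881858) = 124.798278
y = r_b·(sin φ − φ·cos φ) = 108.071248·(0.54881858 − 0.58095029·0.83594149) = 6.827738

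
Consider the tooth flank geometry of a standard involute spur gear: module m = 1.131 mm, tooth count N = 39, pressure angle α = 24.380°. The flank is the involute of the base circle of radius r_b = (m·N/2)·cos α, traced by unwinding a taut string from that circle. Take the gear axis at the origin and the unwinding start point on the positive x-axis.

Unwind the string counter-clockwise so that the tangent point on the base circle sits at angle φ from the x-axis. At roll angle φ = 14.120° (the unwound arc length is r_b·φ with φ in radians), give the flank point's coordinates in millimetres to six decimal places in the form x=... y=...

x=20.688618 y=0.099611

pitch radius r_p = m·N/2 = 1.131·39/2 = 22.054500
base radius r_b = r_p·cos α = 22.054500·cos 24.380° = 20.087852
roll angle φ = 14.120° = 0.24644049 rad
x = r_b·(cos φ + φ·sin φ) = 20.087852·(0.96978692 + 0.24644049·0.24395355) = 20.688618
y = r_b·(sin φ − φ·cos φ) = 20.087852·(0.24395355 − 0.24644049·0.96978692) = 0.099611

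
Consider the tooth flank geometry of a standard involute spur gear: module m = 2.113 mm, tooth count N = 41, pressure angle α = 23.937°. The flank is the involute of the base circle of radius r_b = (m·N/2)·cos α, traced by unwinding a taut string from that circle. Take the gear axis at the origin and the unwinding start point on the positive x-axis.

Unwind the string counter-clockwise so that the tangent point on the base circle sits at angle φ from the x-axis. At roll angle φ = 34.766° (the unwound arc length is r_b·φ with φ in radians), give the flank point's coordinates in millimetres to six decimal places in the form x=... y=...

pitch radius r_p = m·N/2 = 2.113·41/2 = 43.316500
base radius r_b = r_p·cos α = 43.316500·cos 23.937° = 39.590940
roll angle φ = 34.766° = 0.60678117 rad
x = r_b·(cos φ + φ·sin φ) = 39.590940·(0.82148773 + 0.60678117·0.57022619) = 46.222037
y = r_b·(sin φ − φ·cos φ) = 39.590940·(0.57022619 − 0.60678117·0.82148773) = 2.841161

x=46.222037 y=2.841161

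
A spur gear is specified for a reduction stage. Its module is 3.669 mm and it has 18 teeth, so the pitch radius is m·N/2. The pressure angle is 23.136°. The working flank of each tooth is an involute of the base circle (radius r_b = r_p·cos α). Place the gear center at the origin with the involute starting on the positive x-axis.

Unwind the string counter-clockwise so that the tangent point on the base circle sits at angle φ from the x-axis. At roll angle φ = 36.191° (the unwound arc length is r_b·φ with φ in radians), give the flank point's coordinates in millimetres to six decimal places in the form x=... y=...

pitch radius r_p = m·N/2 = 3.669·18/2 = 33.021000
base radius r_b = r_p·cos α = 33.021000·cos 23.136° = 30.365280
roll angle φ = 36.191° = 0.63165211 rad
x = r_b·(cos φ + φ·sin φ) = 30.365280·(0.80705307 + 0.63165211·0.59047890) = 35.831951
y = r_b·(sin φ − φ·cos φ) = 30.365280·(0.59047890 − 0.63165211·0.80705307) = 2.450543

x=35.831951 y=2.450543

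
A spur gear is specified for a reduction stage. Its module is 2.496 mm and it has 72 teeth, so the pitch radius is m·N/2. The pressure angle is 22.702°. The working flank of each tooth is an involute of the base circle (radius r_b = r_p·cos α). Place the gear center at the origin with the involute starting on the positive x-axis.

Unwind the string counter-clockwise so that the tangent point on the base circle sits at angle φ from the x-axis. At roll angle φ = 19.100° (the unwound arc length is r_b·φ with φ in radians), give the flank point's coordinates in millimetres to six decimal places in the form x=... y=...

pitch radius r_p = m·N/2 = 2.496·72/2 = 89.856000
base radius r_b = r_p·cos α = 89.856000·cos 22.702° = 82.894372
roll angle φ = 19.100° = 0.33335789 rad
x = r_b·(cos φ + φ·sin φ) = 82.894372·(0.94494891 + 0.33335789·0.32721790) = 87.373120
y = r_b·(sin φ − φ·cos φ) = 82.894372·(0.32721790 − 0.33335789·0.94494891) = 1.012283

x=87.373120 y=1.012283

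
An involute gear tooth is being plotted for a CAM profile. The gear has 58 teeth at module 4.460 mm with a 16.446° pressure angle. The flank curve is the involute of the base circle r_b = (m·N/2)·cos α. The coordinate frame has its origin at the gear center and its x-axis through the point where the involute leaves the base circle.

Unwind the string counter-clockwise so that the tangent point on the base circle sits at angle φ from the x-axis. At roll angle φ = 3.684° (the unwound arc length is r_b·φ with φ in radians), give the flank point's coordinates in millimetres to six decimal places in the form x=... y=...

x=124.304468 y=0.010987

pitch radius r_p = m·N/2 = 4.460·58/2 = 129.340000
base radius r_b = r_p·cos α = 129.340000·cos 16.446° = 124.048311
roll angle φ = 3.684° = 0.06429793 rad
x = r_b·(cos φ + φ·sin φ) = 124.048311·(0.99793360 + 0.06429793·0.06425364) = 124.304468
y = r_b·(sin φ − φ·cos φ) = 124.048311·(0.06425364 − 0.06429793·0.99793360) = 0.010987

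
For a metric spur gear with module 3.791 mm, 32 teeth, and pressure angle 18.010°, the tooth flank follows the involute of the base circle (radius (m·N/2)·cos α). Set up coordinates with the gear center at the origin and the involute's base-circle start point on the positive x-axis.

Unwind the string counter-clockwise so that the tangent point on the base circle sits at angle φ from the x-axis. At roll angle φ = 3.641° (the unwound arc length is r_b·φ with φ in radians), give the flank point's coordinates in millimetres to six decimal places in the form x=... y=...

pitch radius r_p = m·N/2 = 3.791·32/2 = 60.656000
base radius r_b = r_p·cos α = 60.656000·cos 18.010° = 57.684012
roll angle φ = 3.641° = 0.06354744 rad
x = r_b·(cos φ + φ·sin φ) = 57.684012·(0.99798154 + 0.06354744·0.06350468) = 57.800366
y = r_b·(sin φ − φ·cos φ) = 57.684012·(0.06350468 − 0.06354744·0.99798154) = 0.004932

x=57.800366 y=0.004932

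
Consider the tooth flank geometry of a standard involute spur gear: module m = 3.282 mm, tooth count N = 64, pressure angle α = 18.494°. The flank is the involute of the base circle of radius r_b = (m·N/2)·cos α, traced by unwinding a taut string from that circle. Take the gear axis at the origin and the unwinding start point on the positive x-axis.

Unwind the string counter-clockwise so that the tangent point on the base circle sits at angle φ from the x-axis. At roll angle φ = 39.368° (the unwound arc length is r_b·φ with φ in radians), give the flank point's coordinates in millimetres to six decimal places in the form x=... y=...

x=120.408261 y=10.269697

pitch radius r_p = m·N/2 = 3.282·64/2 = 105.024000
base radius r_b = r_p·cos α = 105.024000·cos 18.494° = 99.600233
roll angle φ = 39.368° = 0.68710122 rad
x = r_b·(cos φ + φ·sin φ) = 99.600233·(0.77308795 + 0.68710122·0.63429884) = 120.408261
y = r_b·(sin φ − φ·cos φ) = 99.600233·(0.63429884 − 0.68710122·0.77308795) = 10.269697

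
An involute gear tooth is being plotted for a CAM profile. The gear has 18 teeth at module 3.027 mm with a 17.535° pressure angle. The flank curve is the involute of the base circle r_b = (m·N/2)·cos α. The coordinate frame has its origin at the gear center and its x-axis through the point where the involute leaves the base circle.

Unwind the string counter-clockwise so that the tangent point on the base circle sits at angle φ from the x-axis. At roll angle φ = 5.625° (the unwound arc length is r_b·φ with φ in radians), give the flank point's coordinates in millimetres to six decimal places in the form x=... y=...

pitch radius r_p = m·N/2 = 3.027·18/2 = 27.243000
base radius r_b = r_p·cos α = 27.243000·cos 17.535° = 25.977102
roll angle φ = 5.625° = 0.09817477 rad
x = r_b·(cos φ + φ·sin φ) = 25.977102·(0.99518473 + 0.09817477·0.09801714) = 26.101988
y = r_b·(sin φ − φ·cos φ) = 25.977102·(0.09801714 − 0.09817477·0.99518473) = 0.008186

x=26.101988 y=0.008186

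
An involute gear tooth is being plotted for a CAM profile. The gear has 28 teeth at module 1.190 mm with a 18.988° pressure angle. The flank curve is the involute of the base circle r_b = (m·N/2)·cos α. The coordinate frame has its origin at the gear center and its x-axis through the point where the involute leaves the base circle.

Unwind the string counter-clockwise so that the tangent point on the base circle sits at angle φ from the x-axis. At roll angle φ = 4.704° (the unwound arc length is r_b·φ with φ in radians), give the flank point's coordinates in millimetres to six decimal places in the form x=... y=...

pitch radius r_p = m·N/2 = 1.190·28/2 = 16.660000
base radius r_b = r_p·cos α = 16.660000·cos 18.988° = 15.753475
roll angle φ = 4.704° = 0.08210029 rad
x = r_b·(cos φ + φ·sin φ) = 15.753475·(0.99663166 + 0.08210029·0.08200809) = 15.806478
y = r_b·(sin φ − φ·cos φ) = 15.753475·(0.08200809 − 0.08210029·0.99663166) = 0.002904

x=15.806478 y=0.002904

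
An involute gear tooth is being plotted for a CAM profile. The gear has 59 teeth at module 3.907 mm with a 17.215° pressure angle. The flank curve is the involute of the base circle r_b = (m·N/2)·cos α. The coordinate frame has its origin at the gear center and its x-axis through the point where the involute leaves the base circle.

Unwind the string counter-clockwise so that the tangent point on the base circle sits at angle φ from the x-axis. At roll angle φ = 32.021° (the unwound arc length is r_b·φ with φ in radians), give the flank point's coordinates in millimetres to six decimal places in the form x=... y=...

pitch radius r_p = m·N/2 = 3.907·59/2 = 115.256500
base radius r_b = r_p·cos α = 115.256500·cos 17.215° = 110.093114
roll angle φ = 32.021° = 0.55887188 rad
x = r_b·(cos φ + φ·sin φ) = 110.093114·(0.84785381 + 0.55887188·0.53023005) = 125.966833
y = r_b·(sin φ − φ·cos φ) = 110.093114·(0.53023005 − 0.55887188·0.84785381) = 6.207975

x=125.966833 y=6.207975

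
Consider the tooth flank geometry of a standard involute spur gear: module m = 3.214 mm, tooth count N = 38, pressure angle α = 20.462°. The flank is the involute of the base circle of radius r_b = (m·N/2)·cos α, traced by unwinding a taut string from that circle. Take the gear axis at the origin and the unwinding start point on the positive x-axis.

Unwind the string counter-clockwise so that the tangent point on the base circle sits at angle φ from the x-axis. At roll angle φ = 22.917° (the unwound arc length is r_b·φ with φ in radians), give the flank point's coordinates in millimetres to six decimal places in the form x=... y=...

pitch radius r_p = m·N/2 = 3.214·38/2 = 61.066000
base radius r_b = r_p·cos α = 61.066000·cos 20.462° = 57.212995
roll angle φ = 22.917° = 0.39997710 rad
x = r_b·(cos φ + φ·sin φ) = 57.212995·(0.92106991 + 0.39997710·0.38939725) = 61.608091
y = r_b·(sin φ − φ·cos φ) = 57.212995·(0.38939725 − 0.39997710·0.92106991) = 1.200922

x=61.608091 y=1.200922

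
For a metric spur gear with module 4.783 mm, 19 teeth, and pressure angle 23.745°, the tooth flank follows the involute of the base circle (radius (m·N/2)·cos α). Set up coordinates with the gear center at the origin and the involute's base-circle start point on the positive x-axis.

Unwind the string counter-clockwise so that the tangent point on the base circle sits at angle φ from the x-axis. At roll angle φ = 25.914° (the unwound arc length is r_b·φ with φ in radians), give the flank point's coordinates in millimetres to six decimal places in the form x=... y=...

x=45.630940 y=1.256648

pitch radius r_p = m·N/2 = 4.783·19/2 = 45.438500
base radius r_b = r_p·cos α = 45.438500·cos 23.745° = 41.591977
roll angle φ = 25.914° = 0.45228462 rad
x = r_b·(cos φ + φ·sin φ) = 41.591977·(0.89945102 + 0.45228462·0.43702158) = 45.630940
y = r_b·(sin φ − φ·cos φ) = 41.591977·(0.43702158 − 0.45228462·0.89945102) = 1.256648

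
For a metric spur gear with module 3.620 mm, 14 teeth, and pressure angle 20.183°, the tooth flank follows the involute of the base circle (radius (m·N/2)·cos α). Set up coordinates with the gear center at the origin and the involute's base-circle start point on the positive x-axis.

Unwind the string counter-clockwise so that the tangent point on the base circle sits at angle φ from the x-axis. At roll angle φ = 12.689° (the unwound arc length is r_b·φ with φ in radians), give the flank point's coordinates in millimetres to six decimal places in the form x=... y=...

pitch radius r_p = m·N/2 = 3.620·14/2 = 25.340000
base radius r_b = r_p·cos α = 25.340000·cos 20.183° = 23.784008
roll angle φ = 12.689° = 0.22146483 rad
x = r_b·(cos φ + φ·sin φ) = 23.784008·(0.97557673 + 0.22146483·0.21965891) = 24.360139
y = r_b·(sin φ − φ·cos φ) = 23.784008·(0.21965891 − 0.22146483·0.97557673) = 0.085693

x=24.360139 y=0.085693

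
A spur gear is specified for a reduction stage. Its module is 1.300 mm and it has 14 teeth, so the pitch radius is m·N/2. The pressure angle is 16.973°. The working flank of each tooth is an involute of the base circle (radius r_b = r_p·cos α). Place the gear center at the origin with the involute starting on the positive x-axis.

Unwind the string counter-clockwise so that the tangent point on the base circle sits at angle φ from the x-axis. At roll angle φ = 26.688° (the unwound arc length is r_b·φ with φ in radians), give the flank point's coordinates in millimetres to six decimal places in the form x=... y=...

pitch radius r_p = m·N/2 = 1.300·14/2 = 9.100000
base radius r_b = r_p·cos α = 9.100000·cos 16.973° = 8.703626
roll angle φ = 26.688° = 0.46579347 rad
x = r_b·(cos φ + φ·sin φ) = 8.703626·(0.89346547 + 0.46579347·0.44913188) = 9.597211
y = r_b·(sin φ − φ·cos φ) = 8.703626·(0.44913188 − 0.46579347·0.89346547) = 0.286885

x=9.597211 y=0.286885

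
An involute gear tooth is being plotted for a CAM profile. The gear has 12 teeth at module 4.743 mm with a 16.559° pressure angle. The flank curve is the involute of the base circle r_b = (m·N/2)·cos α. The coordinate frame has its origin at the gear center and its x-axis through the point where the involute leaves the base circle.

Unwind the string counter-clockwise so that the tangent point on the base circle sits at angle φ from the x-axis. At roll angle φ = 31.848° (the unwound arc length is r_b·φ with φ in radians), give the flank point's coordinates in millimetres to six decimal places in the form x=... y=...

pitch radius r_p = m·N/2 = 4.743·12/2 = 28.458000
base radius r_b = r_p·cos α = 28.458000·cos 16.559° = 27.277755
roll angle φ = 31.848° = 0.55585246 rad
x = r_b·(cos φ + φ·sin φ) = 27.277755·(0.84945093 + 0.55585246·0.52766761) = 31.171825
y = r_b·(sin φ − φ·cos φ) = 27.277755·(0.52766761 − 0.55585246·0.84945093) = 1.513867

x=31.171825 y=1.513867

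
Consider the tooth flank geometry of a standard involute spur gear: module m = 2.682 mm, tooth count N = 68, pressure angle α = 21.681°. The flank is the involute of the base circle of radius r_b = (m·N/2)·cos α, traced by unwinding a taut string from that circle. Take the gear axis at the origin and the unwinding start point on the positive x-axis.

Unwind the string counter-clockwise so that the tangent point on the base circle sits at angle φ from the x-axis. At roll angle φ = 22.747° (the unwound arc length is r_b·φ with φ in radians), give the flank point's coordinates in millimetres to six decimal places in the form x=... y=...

pitch radius r_p = m·N/2 = 2.682·68/2 = 91.188000
base radius r_b = r_p·cos α = 91.188000·cos 21.681° = 84.736917
roll angle φ = 22.747° = 0.39701004 rad
x = r_b·(cos φ + φ·sin φ) = 84.736917·(0.92222122 + 0.39701004·0.38666267) = 91.154059
y = r_b·(sin φ − φ·cos φ) = 84.736917·(0.38666267 − 0.39701004·0.92222122) = 1.739783

x=91.154059 y=1.739783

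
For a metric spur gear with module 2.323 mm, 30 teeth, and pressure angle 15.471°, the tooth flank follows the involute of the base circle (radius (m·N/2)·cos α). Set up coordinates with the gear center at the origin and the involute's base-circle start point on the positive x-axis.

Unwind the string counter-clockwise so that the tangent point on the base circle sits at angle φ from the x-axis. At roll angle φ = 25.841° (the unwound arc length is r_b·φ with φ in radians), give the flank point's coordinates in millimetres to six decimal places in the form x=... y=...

pitch radius r_p = m·N/2 = 2.323·30/2 = 34.845000
base radius r_b = r_p·cos α = 34.845000·cos 15.471° = 33.582412
roll angle φ = 25.841° = 0.45101053 rad
x = r_b·(cos φ + φ·sin φ) = 33.582412·(0.90000710 + 0.45101053·0.43587524) = 36.826185
y = r_b·(sin φ − φ·cos φ) = 33.582412·(0.43587524 − 0.45101053·0.90000710) = 1.006215

x=36.826185 y=1.006215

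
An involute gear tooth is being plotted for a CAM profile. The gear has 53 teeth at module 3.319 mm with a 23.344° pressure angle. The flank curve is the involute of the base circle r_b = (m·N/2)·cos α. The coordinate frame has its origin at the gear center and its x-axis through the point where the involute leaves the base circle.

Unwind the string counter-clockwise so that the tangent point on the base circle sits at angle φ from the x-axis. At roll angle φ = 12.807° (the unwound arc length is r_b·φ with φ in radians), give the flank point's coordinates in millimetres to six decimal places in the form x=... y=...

pitch radius r_p = m·N/2 = 3.319·53/2 = 87.953500
base radius r_b = r_p·cos α = 87.953500·cos 23.344° = 80.753833
roll angle φ = 12.807° = 0.22352432 rad
x = r_b·(cos φ + φ·sin φ) = 80.753833·(0.97512228 + 0.22352432·0.22166763) = 82.746062
y = r_b·(sin φ − φ·cos φ) = 80.753833·(0.22166763 − 0.22352432·0.97512228) = 0.299120

x=82.746062 y=0.299120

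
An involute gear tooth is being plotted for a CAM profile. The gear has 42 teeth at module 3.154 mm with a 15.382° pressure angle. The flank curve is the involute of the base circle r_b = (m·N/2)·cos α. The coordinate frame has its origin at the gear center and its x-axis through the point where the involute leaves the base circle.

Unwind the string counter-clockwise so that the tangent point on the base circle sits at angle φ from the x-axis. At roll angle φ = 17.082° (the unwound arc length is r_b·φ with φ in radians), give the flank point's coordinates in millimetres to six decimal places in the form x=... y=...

pitch radius r_p = m·N/2 = 3.154·42/2 = 66.234000
base radius r_b = r_p·cos α = 66.234000·cos 15.382° = 63.861418
roll angle φ = 17.082° = 0.29813714 rad
x = r_b·(cos φ + φ·sin φ) = 63.861418·(0.95588534 + 0.29813714·0.29374004) = 66.636845
y = r_b·(sin φ − φ·cos φ) = 63.861418·(0.29374004 − 0.29813714·0.95588534) = 0.559114

x=66.636845 y=0.559114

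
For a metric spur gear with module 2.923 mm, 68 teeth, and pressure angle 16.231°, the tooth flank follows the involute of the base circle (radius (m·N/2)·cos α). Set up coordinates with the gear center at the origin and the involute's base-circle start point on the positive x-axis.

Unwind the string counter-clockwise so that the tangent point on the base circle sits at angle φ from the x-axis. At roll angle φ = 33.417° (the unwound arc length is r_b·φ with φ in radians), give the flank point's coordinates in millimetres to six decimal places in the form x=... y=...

x=110.296007 y=6.098331

pitch radius r_p = m·N/2 = 2.923·68/2 = 99.382000
base radius r_b = r_p·cos α = 99.382000·cos 16.231° = 95.420892
roll angle φ = 33.417° = 0.58323668 rad
x = r_b·(cos φ + φ·sin φ) = 95.420892·(0.83468450 + 0.58323668·0.55072842) = 110.296007
y = r_b·(sin φ − φ·cos φ) = 95.420892·(0.55072842 − 0.58323668·0.83468450) = 6.098331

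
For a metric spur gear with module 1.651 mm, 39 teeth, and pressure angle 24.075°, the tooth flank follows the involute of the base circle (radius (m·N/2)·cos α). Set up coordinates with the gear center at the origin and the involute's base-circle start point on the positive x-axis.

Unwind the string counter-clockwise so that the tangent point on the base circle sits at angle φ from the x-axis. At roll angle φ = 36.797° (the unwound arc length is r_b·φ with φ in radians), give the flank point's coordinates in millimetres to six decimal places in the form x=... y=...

pitch radius r_p = m·N/2 = 1.651·39/2 = 32.194500
base radius r_b = r_p·cos α = 32.194500·cos 24.075° = 29.393973
roll angle φ = 36.797° = 0.64222880 rad
x = r_b·(cos φ + φ·sin φ) = 29.393973·(0.80076273 + 0.64222880·0.59898167) = 34.844968
y = r_b·(sin φ − φ·cos φ) = 29.393973·(0.59898167 − 0.64222880·0.80076273) = 2.489928

x=34.844968 y=2.489928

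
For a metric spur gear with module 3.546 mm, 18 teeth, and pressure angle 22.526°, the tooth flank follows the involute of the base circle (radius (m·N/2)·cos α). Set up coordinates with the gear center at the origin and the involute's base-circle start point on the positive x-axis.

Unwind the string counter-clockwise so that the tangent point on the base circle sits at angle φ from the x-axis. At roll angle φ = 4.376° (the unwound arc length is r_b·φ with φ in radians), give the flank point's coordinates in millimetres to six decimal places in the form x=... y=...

x=29.565000 y=0.004375

pitch radius r_p = m·N/2 = 3.546·18/2 = 31.914000
base radius r_b = r_p·cos α = 31.914000·cos 22.526° = 29.479146
roll angle φ = 4.376° = 0.07637561 rad
x = r_b·(cos φ + φ·sin φ) = 29.479146·(0.99708480 + 0.07637561·0.07630138) = 29.565000
y = r_b·(sin φ − φ·cos φ) = 29.479146·(0.07630138 − 0.07637561·0.99708480) = 0.004375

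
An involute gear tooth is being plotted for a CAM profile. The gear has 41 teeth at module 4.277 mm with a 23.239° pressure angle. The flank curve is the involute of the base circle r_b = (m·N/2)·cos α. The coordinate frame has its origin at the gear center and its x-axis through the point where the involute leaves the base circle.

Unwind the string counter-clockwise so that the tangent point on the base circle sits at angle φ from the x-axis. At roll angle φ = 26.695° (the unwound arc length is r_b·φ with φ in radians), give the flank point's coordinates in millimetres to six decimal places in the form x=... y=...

pitch radius r_p = m·N/2 = 4.277·41/2 = 87.678500
base radius r_b = r_p·cos α = 87.678500·cos 23.239° = 80.564878
roll angle φ = 26.695° = 0.46591564 rad
x = r_b·(cos φ + φ·sin φ) = 80.564878·(0.89341060 + 0.46591564·0.44924104) = 88.840424
y = r_b·(sin φ − φ·cos φ) = 80.564878·(0.44924104 − 0.46591564·0.89341060) = 2.657599

x=88.840424 y=2.657599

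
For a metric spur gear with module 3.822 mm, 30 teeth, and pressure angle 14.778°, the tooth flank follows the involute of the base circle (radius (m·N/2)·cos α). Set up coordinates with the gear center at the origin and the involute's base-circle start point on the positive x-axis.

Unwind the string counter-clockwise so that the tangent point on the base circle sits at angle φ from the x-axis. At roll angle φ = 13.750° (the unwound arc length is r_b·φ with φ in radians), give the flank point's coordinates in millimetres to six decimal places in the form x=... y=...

x=57.006953 y=0.253915

pitch radius r_p = m·N/2 = 3.822·30/2 = 57.330000
base radius r_b = r_p·cos α = 57.330000·cos 14.778° = 55.433604
roll angle φ = 13.750° = 0.23998277 rad
x = r_b·(cos φ + φ·sin φ) = 55.433604·(0.97134207 + 0.23998277·0.23768589) = 57.006953
y = r_b·(sin φ − φ·cos φ) = 55.433604·(0.23768589 − 0.23998277·0.97134207) = 0.253915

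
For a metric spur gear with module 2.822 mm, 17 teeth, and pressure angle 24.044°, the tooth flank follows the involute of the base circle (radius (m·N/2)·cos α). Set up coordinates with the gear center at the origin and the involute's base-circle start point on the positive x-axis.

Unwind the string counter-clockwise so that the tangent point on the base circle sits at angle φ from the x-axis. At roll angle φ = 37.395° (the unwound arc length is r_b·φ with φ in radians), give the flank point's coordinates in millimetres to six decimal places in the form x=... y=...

x=26.086112 y=1.944890

pitch radius r_p = m·N/2 = 2.822·17/2 = 23.987000
base radius r_b = r_p·cos α = 23.987000·cos 24.044° = 21.905716
roll angle φ = 37.395° = 0.65266587 rad
x = r_b·(cos φ + φ·sin φ) = 21.905716·(0.79446762 + 0.65266587·0.60730651) = 26.086112
y = r_b·(sin φ − φ·cos φ) = 21.905716·(0.60730651 − 0.65266587·0.79446762) = 1.944890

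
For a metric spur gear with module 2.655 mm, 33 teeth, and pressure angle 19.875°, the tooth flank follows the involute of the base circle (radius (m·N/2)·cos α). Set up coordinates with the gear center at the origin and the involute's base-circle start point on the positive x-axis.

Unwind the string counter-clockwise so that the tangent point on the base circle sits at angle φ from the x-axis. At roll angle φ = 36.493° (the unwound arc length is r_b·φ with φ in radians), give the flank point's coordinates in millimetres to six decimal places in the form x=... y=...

pitch radius r_p = m·N/2 = 2.655·33/2 = 43.807500
base radius r_b = r_p·cos α = 43.807500·cos 19.875° = 41.198174
roll angle φ = 36.493° = 0.63692300 rad
x = r_b·(cos φ + φ·sin φ) = 41.198174·(0.80392953 + 0.63692300·0.59472457) = 48.726040
y = r_b·(sin φ − φ·cos φ) = 41.198174·(0.59472457 − 0.63692300·0.80392953) = 3.406404

x=48.726040 y=3.406404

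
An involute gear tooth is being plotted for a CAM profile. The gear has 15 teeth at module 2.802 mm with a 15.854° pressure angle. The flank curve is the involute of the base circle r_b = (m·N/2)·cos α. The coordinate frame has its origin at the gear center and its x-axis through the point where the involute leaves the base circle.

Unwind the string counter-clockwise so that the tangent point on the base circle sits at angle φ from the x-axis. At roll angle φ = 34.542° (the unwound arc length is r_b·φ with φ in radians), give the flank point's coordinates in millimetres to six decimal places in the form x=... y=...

pitch radius r_p = m·N/2 = 2.802·15/2 = 21.015000
base radius r_b = r_p·cos α = 21.015000·cos 15.854° = 20.215609
roll angle φ = 34.542° = 0.60287163 rad
x = r_b·(cos φ + φ·sin φ) = 20.215609·(0.82371077 + 0.60287163·0.56701020) = 23.562205
y = r_b·(sin φ − φ·cos φ) = 20.215609·(0.56701020 − 0.60287163·0.82371077) = 1.423550

x=23.562205 y=1.423550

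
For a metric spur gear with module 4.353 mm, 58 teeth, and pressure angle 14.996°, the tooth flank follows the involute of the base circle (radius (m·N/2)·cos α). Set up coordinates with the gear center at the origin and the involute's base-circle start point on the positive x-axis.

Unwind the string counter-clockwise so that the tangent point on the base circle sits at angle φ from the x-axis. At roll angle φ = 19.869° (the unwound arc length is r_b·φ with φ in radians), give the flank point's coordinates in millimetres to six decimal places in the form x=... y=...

pitch radius r_p = m·N/2 = 4.353·58/2 = 126.237000
base radius r_b = r_p·cos α = 126.237000·cos 14.996° = 121.937859
roll angle φ = 19.869° = 0.34677947 rad
x = r_b·(cos φ + φ·sin φ) = 121.937859·(0.94047215 + 0.34677947·0.33987076) = 129.050781
y = r_b·(sin φ − φ·cos φ) = 121.937859·(0.33987076 − 0.34677947·0.94047215) = 1.674734

x=129.050781 y=1.674734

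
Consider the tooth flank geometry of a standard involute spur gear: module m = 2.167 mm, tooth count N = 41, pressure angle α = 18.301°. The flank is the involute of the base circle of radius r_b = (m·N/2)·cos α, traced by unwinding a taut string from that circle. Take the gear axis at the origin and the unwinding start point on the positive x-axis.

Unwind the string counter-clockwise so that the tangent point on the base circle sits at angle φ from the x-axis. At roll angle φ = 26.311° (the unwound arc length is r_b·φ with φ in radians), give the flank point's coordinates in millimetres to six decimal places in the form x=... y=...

x=46.391882 y=1.332932

pitch radius r_p = m·N/2 = 2.167·41/2 = 44.423500
base radius r_b = r_p·cos α = 44.423500·cos 18.301° = 42.176559
roll angle φ = 26.311° = 0.45921358 rad
x = r_b·(cos φ + φ·sin φ) = 42.176559·(0.89640135 + 0.45921358·0.44324330) = 46.391882
y = r_b·(sin φ − φ·cos φ) = 42.176559·(0.44324330 − 0.45921358·0.89640135) = 1.332932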